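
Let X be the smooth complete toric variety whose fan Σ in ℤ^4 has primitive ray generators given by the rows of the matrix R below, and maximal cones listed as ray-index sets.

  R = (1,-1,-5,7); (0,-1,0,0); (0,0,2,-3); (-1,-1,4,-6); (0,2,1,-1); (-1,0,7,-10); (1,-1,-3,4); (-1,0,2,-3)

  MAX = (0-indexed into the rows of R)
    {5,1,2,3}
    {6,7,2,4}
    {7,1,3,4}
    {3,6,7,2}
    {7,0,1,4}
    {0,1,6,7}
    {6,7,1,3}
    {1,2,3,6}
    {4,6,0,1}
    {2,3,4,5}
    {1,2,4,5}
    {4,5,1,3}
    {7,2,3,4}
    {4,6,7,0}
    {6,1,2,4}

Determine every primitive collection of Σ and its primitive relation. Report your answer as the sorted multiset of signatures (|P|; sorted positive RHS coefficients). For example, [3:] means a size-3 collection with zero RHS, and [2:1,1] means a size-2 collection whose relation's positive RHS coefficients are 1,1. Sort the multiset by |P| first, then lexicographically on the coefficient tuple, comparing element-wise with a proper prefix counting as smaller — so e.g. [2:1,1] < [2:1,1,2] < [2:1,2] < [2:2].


Primitive collections (9):

  {0,2}:  v_{0} + v_{2} = v_{6} ; sig = [2:1]
  {0,5}:  v_{0} + v_{5} = v_{1} + v_{2} ; sig = [2:1,1]
  {0,3}:  v_{0} + v_{3} = v_{1} + v_{6} + v_{7} ; sig = [2:1,1,1]
  {5,6}:  v_{5} + v_{6} = v_{1} + 2·v_{2} ; sig = [2:1,2]
  {5,7}:  v_{5} + v_{7} = 2·v_{3} + v_{4} ; sig = [2:1,2]
  {1,2,7}:  v_{1} + v_{2} + v_{7} = v_{3} ; sig = [3:1]
  {3,4,6}:  v_{3} + v_{4} + v_{6} = v_{2} ; sig = [3:1]
  {1,4,6,7}:  v_{1} + v_{4} + v_{6} + v_{7} = 0 ; sig = [4:]
  {1,2,3,4}:  v_{1} + v_{2} + v_{3} + v_{4} = v_{5} ; sig = [4:1]

Hence PRS(X_Σ) =
{ [2:1],  [2:1,1],  [2:1,1,1],  [2:1,2] ×2,  [3:1] ×2,  [4:],  [4:1] }


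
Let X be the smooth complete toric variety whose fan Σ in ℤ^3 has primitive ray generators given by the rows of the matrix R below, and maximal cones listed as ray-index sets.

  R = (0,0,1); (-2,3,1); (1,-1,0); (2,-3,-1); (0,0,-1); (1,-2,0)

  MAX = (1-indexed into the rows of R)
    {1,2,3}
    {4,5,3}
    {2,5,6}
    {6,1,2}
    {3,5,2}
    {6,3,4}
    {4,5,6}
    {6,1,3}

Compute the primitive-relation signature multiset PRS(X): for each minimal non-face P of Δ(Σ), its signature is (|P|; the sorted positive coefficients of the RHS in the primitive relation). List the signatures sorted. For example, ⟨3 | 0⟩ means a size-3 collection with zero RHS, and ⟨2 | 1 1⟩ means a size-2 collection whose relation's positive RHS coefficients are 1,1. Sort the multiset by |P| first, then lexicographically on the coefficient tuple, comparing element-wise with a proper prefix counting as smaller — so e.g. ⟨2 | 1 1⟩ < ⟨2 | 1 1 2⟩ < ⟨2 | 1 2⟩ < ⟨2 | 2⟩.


5 minimal non-faces of Δ(Σ) (on 6 rays):

  {1,5}:  v_{1} + v_{5} = 0  ⟹  sig = ⟨2 | 0⟩
  {2,4}:  v_{2} + v_{4} = 0  ⟹  sig = ⟨2 | 0⟩
  {1,4}:  v_{1} + v_{4} = v_{3} + v_{6}  ⟹  sig = ⟨2 | 1 1⟩
  {2,3,6}:  v_{2} + v_{3} + v_{6} = v_{1}  ⟹  sig = ⟨3 | 1⟩
  {3,5,6}:  v_{3} + v_{5} + v_{6} = v_{4}  ⟹  sig = ⟨3 | 1⟩

Hence PRS(X_Σ) =
{ ⟨2 | 0⟩ ×2,  ⟨2 | 1 1⟩,  ⟨3 | 1⟩ ×2 }


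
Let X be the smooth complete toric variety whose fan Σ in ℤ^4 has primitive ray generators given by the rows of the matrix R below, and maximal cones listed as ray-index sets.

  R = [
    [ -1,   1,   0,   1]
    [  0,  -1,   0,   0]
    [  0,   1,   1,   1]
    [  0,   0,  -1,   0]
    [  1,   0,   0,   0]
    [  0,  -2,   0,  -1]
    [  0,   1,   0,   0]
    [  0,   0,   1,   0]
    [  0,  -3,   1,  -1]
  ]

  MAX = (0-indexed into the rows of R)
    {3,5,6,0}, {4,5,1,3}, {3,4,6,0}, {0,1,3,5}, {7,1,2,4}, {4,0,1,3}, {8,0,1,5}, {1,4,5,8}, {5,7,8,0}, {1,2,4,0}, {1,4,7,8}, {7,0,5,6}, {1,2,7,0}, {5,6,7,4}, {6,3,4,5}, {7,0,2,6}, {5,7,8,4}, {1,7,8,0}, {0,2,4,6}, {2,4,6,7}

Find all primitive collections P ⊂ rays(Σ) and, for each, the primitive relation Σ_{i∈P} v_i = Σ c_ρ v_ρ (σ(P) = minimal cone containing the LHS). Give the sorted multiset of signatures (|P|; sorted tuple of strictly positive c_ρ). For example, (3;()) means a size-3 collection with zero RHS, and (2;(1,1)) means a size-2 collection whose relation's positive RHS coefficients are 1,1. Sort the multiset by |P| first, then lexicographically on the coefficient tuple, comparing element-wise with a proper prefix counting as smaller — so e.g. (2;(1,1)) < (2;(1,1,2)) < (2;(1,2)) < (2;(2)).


Primitive collections (11):

  {1,6}:  v_{1} + v_{6} = 0  →  sig = (2;())
  {3,7}:  v_{3} + v_{7} = 0  →  sig = (2;())
  {2,3}:  v_{2} + v_{3} = v_{0} + v_{4}  →  sig = (2;(1,1))
  {2,5}:  v_{2} + v_{5} = v_{1} + v_{7}  →  sig = (2;(1,1))
  {3,8}:  v_{3} + v_{8} = v_{1} + v_{5}  →  sig = (2;(1,1))
  {6,8}:  v_{6} + v_{8} = v_{5} + v_{7}  →  sig = (2;(1,1))
  {2,8}:  v_{2} + v_{8} = 2·v_{1} + 2·v_{7}  →  sig = (2;(2,2))
  {0,4,5}:  v_{0} + v_{4} + v_{5} = v_{1}  →  sig = (3;(1))
  {0,4,7}:  v_{0} + v_{4} + v_{7} = v_{2}  →  sig = (3;(1))
  {1,5,7}:  v_{1} + v_{5} + v_{7} = v_{8}  →  sig = (3;(1))
  {0,4,8}:  v_{0} + v_{4} + v_{8} = 2·v_{1} + v_{7}  →  sig = (3;(1,2))

so the primitive-relation signature multiset is
{ (2;()) ×2,  (2;(1,1)) ×4,  (2;(2,2)),  (3;(1)) ×3,  (3;(1,2)) }


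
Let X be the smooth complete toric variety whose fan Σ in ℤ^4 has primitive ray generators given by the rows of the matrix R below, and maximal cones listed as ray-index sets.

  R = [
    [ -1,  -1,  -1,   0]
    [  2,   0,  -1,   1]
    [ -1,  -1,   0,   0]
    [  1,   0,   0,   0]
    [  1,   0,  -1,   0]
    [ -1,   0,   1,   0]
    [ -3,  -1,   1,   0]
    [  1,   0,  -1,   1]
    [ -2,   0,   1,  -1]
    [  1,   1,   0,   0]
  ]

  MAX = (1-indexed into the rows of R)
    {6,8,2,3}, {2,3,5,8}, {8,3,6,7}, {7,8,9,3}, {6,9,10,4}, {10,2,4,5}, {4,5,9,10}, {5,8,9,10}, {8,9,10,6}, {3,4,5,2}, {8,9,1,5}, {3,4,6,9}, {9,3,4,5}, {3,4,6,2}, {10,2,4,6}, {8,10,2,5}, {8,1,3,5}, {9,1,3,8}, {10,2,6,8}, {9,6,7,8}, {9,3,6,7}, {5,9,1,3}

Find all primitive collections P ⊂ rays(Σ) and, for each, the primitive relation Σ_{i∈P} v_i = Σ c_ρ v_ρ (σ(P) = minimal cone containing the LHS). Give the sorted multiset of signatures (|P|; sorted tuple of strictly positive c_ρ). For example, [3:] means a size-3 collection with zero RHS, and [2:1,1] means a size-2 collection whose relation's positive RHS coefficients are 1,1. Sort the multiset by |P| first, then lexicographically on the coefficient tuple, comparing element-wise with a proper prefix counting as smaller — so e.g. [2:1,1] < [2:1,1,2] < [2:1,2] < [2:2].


The 15 primitive collections of Σ (r=10, n=4):

  • {2,9}:  v_{2} + v_{9} = 0 — sig = [2:]
  • {3,10}:  v_{3} + v_{10} = 0 — sig = [2:]
  • {5,6}:  v_{5} + v_{6} = 0 — sig = [2:]
  • {4,8}:  v_{4} + v_{8} = v_{2} — sig = [2:1]
  • {1,4}:  v_{1} + v_{4} = v_{3} + v_{5} — sig = [2:1,1]
  • {4,7}:  v_{4} + v_{7} = v_{3} + v_{6} — sig = [2:1,1]
  • {1,2}:  v_{1} + v_{2} = v_{3} + v_{5} + v_{8} — sig = [2:1,1,1]
  • {1,6}:  v_{1} + v_{6} = v_{3} + v_{8} + v_{9} — sig = [2:1,1,1]
  • {1,10}:  v_{1} + v_{10} = v_{5} + v_{8} + v_{9} — sig = [2:1,1,1]
  • {2,7}:  v_{2} + v_{7} = v_{3} + v_{6} + v_{8} — sig = [2:1,1,1]
  • {5,7}:  v_{5} + v_{7} = v_{3} + v_{8} + v_{9} — sig = [2:1,1,1]
  • {7,10}:  v_{7} + v_{10} = v_{6} + v_{8} + v_{9} — sig = [2:1,1,1]
  • {1,7}:  v_{1} + v_{7} = 2·v_{3} + 2·v_{8} + 2·v_{9} — sig = [2:2,2,2]
  • {3,5,8,9}:  v_{3} + v_{5} + v_{8} + v_{9} = v_{1} — sig = [4:1]
  • {3,6,8,9}:  v_{3} + v_{6} + v_{8} + v_{9} = v_{7} — sig = [4:1]

Signatures (|P|; sorted positive RHS coefficients), sorted:
    [2:]
    [2:]
    [2:]
    [2:1]
    [2:1,1]
    [2:1,1]
    [2:1,1,1]
    [2:1,1,1]
    [2:1,1,1]
    [2:1,1,1]
    [2:1,1,1]
    [2:1,1,1]
    [2:2,2,2]
    [4:1]
    [4:1]


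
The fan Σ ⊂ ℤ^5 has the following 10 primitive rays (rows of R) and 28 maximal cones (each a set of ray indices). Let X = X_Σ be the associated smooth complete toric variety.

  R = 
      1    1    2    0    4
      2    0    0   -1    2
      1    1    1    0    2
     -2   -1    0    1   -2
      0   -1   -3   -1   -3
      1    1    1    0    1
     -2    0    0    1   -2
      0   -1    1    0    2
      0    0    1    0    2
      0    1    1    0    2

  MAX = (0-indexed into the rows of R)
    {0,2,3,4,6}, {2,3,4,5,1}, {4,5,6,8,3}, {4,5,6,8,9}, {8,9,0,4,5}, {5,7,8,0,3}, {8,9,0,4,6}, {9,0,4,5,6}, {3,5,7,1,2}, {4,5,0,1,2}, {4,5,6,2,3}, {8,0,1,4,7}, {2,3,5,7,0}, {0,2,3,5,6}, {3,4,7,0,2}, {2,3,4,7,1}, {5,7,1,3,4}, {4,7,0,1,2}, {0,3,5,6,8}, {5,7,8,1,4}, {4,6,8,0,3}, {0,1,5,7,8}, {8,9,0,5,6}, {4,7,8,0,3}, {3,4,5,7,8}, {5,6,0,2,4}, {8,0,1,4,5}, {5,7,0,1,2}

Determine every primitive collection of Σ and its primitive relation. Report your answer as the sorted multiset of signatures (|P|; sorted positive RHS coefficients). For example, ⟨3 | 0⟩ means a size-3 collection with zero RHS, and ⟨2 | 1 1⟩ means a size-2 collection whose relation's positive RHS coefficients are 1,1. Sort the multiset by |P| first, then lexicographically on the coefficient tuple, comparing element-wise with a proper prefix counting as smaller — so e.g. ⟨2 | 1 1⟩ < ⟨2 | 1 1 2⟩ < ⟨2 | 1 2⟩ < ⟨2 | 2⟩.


Δ(Σ) — 10 vertices, 13 min non-faces:

  P = {1,6}:  v_{1} + v_{6} = 0 — sig = ⟨2 | 0⟩
  P = {2,8}:  v_{2} + v_{8} = v_{0} — sig = ⟨2 | 1⟩
  P = {3,9}:  v_{3} + v_{9} = v_{6} + v_{8} — sig = ⟨2 | 1 1⟩
  P = {6,7}:  v_{6} + v_{7} = v_{3} + v_{8} — sig = ⟨2 | 1 1⟩
  P = {1,9}:  v_{1} + v_{9} = v_{0} + v_{4} + v_{5} + v_{8} — sig = ⟨2 | 1 1 1 1⟩
  P = {2,9}:  v_{2} + v_{9} = 2·v_{0} + v_{4} + v_{5} + v_{6} — sig = ⟨2 | 1 1 1 2⟩
  P = {7,9}:  v_{7} + v_{9} = 2·v_{8} — sig = ⟨2 | 2⟩
  P = {1,3,8}:  v_{1} + v_{3} + v_{8} = v_{7} — sig = ⟨3 | 1⟩
  P = {0,1,3}:  v_{0} + v_{1} + v_{3} = v_{2} + v_{7} — sig = ⟨3 | 1 1⟩
  P = {0,3,4,5}:  v_{0} + v_{3} + v_{4} + v_{5} = 0 — sig = ⟨4 | 0⟩
  P = {2,4,5,7}:  v_{2} + v_{4} + v_{5} + v_{7} = v_{1} — sig = ⟨4 | 1⟩
  P = {0,4,5,7}:  v_{0} + v_{4} + v_{5} + v_{7} = v_{1} + v_{8} — sig = ⟨4 | 1 1⟩
  P = {0,4,5,6,8}:  v_{0} + v_{4} + v_{5} + v_{6} + v_{8} = v_{9} — sig = ⟨5 | 1⟩

Hence PRS(X_Σ) =
    ⟨2 | 0⟩
    ⟨2 | 1⟩
    ⟨2 | 1 1⟩
    ⟨2 | 1 1⟩
    ⟨2 | 1 1 1 1⟩
    ⟨2 | 1 1 1 2⟩
    ⟨2 | 2⟩
    ⟨3 | 1⟩
    ⟨3 | 1 1⟩
    ⟨4 | 0⟩
    ⟨4 | 1⟩
    ⟨4 | 1 1⟩
    ⟨5 | 1⟩


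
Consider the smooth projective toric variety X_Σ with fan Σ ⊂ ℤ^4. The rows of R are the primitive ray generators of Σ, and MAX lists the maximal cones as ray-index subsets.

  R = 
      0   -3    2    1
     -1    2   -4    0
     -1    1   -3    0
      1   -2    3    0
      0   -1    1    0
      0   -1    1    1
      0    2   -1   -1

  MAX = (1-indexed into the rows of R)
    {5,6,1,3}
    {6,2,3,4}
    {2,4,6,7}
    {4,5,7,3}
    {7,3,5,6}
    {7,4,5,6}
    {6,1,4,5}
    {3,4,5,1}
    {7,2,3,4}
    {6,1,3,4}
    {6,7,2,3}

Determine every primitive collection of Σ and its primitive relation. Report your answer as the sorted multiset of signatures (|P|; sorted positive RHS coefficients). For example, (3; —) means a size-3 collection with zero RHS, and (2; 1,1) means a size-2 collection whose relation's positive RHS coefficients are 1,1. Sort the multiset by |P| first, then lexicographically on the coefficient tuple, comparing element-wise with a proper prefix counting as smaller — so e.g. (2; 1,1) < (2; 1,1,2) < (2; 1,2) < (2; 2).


Minimal non-faces — 5 found among 7 rays, 11 max cones:

  {1,7}:  v_{1} + v_{7} = v_{5}  so sig = (2; 1)
  {2,5}:  v_{2} + v_{5} = v_{3}  so sig = (2; 1)
  {1,2}:  v_{1} + v_{2} = 2·v_{3} + v_{4} + v_{6}  so sig = (2; 1,1,2)
  {3,4,6,7}:  v_{3} + v_{4} + v_{6} + v_{7} = 0  so sig = (4; —)
  {3,4,5,6}:  v_{3} + v_{4} + v_{5} + v_{6} = v_{1}  so sig = (4; 1)

Sorted signature multiset PRS(X):
    |P|=2: 3 collections, coeffs (1), (1), (1,1,2)
    |P|=4: 2 collections, coeffs (), (1)


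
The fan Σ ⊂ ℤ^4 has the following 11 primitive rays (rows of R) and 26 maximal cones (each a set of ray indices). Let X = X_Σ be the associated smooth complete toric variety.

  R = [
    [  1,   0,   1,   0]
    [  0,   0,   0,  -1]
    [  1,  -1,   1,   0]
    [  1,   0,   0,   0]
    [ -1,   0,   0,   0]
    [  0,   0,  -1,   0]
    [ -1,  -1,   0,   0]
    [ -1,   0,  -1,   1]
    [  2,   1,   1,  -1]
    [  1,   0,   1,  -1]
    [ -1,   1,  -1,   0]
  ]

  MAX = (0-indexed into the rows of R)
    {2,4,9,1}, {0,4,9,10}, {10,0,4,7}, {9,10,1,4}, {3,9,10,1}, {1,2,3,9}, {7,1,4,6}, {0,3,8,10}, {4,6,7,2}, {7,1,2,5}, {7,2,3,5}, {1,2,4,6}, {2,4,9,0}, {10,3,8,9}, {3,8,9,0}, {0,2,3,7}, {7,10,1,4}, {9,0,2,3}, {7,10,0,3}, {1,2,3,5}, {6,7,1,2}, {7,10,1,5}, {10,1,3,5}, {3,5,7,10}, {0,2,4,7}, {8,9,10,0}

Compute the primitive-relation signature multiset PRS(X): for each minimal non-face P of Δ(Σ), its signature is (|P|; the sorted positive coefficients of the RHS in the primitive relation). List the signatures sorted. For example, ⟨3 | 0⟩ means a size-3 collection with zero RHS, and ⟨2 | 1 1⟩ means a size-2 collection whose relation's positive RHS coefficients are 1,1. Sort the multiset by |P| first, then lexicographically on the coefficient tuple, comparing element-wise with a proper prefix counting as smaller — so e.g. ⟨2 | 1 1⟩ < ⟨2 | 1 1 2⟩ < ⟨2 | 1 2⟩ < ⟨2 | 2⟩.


21 collections generate NE(X_Σ); each relation:

  {2,10}:  v_{2} + v_{10} = 0 ; sig = ⟨2 | 0⟩
  {3,4}:  v_{3} + v_{4} = 0 ; sig = ⟨2 | 0⟩
  {7,9}:  v_{7} + v_{9} = 0 ; sig = ⟨2 | 0⟩
  {0,1}:  v_{0} + v_{1} = v_{9} ; sig = ⟨2 | 1⟩
  {0,5}:  v_{0} + v_{5} = v_{3} ; sig = ⟨2 | 1⟩
  {6,8}:  v_{6} + v_{8} = v_{9} ; sig = ⟨2 | 1⟩
  {0,6}:  v_{0} + v_{6} = v_{2} + v_{4} ; sig = ⟨2 | 1 1⟩
  {4,5}:  v_{4} + v_{5} = v_{1} + v_{7} ; sig = ⟨2 | 1 1⟩
  {5,9}:  v_{5} + v_{9} = v_{1} + v_{3} ; sig = ⟨2 | 1 1⟩
  {2,8}:  v_{2} + v_{8} = v_{0} + v_{3} + v_{9} ; sig = ⟨2 | 1 1 1⟩
  {3,6}:  v_{3} + v_{6} = v_{1} + v_{2} + v_{7} ; sig = ⟨2 | 1 1 1⟩
  {4,8}:  v_{4} + v_{8} = v_{0} + v_{9} + v_{10} ; sig = ⟨2 | 1 1 1⟩
  {6,9}:  v_{6} + v_{9} = v_{1} + v_{2} + v_{4} ; sig = ⟨2 | 1 1 1⟩
  {6,10}:  v_{6} + v_{10} = v_{1} + v_{4} + v_{7} ; sig = ⟨2 | 1 1 1⟩
  {7,8}:  v_{7} + v_{8} = v_{0} + v_{3} + v_{10} ; sig = ⟨2 | 1 1 1⟩
  {1,8}:  v_{1} + v_{8} = v_{3} + 2·v_{9} + v_{10} ; sig = ⟨2 | 1 1 2⟩
  {5,8}:  v_{5} + v_{8} = 2·v_{3} + v_{9} + v_{10} ; sig = ⟨2 | 1 1 2⟩
  {5,6}:  v_{5} + v_{6} = 2·v_{1} + v_{2} + 2·v_{7} ; sig = ⟨2 | 1 2 2⟩
  {1,3,7}:  v_{1} + v_{3} + v_{7} = v_{5} ; sig = ⟨3 | 1⟩
  {0,3,9,10}:  v_{0} + v_{3} + v_{9} + v_{10} = v_{8} ; sig = ⟨4 | 1⟩
  {1,2,4,7}:  v_{1} + v_{2} + v_{4} + v_{7} = v_{6} ; sig = ⟨4 | 1⟩

so the primitive-relation signature multiset is
    ⟨2 | 0⟩
    ⟨2 | 0⟩
    ⟨2 | 0⟩
    ⟨2 | 1⟩
    ⟨2 | 1⟩
    ⟨2 | 1⟩
    ⟨2 | 1 1⟩
    ⟨2 | 1 1⟩
    ⟨2 | 1 1⟩
    ⟨2 | 1 1 1⟩
    ⟨2 | 1 1 1⟩
    ⟨2 | 1 1 1⟩
    ⟨2 | 1 1 1⟩
    ⟨2 | 1 1 1⟩
    ⟨2 | 1 1 1⟩
    ⟨2 | 1 1 2⟩
    ⟨2 | 1 1 2⟩
    ⟨2 | 1 2 2⟩
    ⟨3 | 1⟩
    ⟨4 | 1⟩
    ⟨4 | 1⟩


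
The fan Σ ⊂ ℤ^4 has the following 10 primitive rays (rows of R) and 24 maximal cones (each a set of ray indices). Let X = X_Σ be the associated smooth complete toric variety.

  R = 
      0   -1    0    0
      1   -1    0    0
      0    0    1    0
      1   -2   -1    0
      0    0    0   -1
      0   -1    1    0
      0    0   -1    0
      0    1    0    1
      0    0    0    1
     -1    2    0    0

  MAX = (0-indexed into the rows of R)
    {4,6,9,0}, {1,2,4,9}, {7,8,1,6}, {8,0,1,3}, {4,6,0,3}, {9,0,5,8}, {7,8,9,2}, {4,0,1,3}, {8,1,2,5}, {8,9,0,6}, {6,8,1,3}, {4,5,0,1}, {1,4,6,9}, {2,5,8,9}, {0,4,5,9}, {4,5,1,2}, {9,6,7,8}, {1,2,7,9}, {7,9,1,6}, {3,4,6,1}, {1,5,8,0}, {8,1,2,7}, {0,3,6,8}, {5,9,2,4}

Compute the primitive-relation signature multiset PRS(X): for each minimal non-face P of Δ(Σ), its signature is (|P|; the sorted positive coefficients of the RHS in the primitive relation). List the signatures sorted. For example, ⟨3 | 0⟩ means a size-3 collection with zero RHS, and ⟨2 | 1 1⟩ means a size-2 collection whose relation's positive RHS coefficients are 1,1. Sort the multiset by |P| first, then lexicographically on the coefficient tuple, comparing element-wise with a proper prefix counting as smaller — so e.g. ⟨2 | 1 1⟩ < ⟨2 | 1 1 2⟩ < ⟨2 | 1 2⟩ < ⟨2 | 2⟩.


|primitive collections| = 15. Relations:

  • {2,6}:  v_{2} + v_{6} = 0  ⟹  sig = ⟨2 | 0⟩
  • {4,8}:  v_{4} + v_{8} = 0  ⟹  sig = ⟨2 | 0⟩
  • {0,2}:  v_{0} + v_{2} = v_{5}  ⟹  sig = ⟨2 | 1⟩
  • {0,7}:  v_{0} + v_{7} = v_{8}  ⟹  sig = ⟨2 | 1⟩
  • {3,9}:  v_{3} + v_{9} = v_{6}  ⟹  sig = ⟨2 | 1⟩
  • {5,6}:  v_{5} + v_{6} = v_{0}  ⟹  sig = ⟨2 | 1⟩
  • {2,3}:  v_{2} + v_{3} = v_{0} + v_{1}  ⟹  sig = ⟨2 | 1 1⟩
  • {4,7}:  v_{4} + v_{7} = v_{1} + v_{9}  ⟹  sig = ⟨2 | 1 1⟩
  • {5,7}:  v_{5} + v_{7} = v_{2} + v_{8}  ⟹  sig = ⟨2 | 1 1⟩
  • {3,7}:  v_{3} + v_{7} = v_{1} + v_{6} + v_{8}  ⟹  sig = ⟨2 | 1 1 1⟩
  • {3,5}:  v_{3} + v_{5} = 2·v_{0} + v_{1}  ⟹  sig = ⟨2 | 1 2⟩
  • {0,1,9}:  v_{0} + v_{1} + v_{9} = 0  ⟹  sig = ⟨3 | 0⟩
  • {0,1,6}:  v_{0} + v_{1} + v_{6} = v_{3}  ⟹  sig = ⟨3 | 1⟩
  • {1,5,9}:  v_{1} + v_{5} + v_{9} = v_{2}  ⟹  sig = ⟨3 | 1⟩
  • {1,8,9}:  v_{1} + v_{8} + v_{9} = v_{7}  ⟹  sig = ⟨3 | 1⟩

Hence PRS(X_Σ) =
    ⟨2 | 0⟩
    ⟨2 | 0⟩
    ⟨2 | 1⟩
    ⟨2 | 1⟩
    ⟨2 | 1⟩
    ⟨2 | 1⟩
    ⟨2 | 1 1⟩
    ⟨2 | 1 1⟩
    ⟨2 | 1 1⟩
    ⟨2 | 1 1 1⟩
    ⟨2 | 1 2⟩
    ⟨3 | 0⟩
    ⟨3 | 1⟩
    ⟨3 | 1⟩
    ⟨3 | 1⟩


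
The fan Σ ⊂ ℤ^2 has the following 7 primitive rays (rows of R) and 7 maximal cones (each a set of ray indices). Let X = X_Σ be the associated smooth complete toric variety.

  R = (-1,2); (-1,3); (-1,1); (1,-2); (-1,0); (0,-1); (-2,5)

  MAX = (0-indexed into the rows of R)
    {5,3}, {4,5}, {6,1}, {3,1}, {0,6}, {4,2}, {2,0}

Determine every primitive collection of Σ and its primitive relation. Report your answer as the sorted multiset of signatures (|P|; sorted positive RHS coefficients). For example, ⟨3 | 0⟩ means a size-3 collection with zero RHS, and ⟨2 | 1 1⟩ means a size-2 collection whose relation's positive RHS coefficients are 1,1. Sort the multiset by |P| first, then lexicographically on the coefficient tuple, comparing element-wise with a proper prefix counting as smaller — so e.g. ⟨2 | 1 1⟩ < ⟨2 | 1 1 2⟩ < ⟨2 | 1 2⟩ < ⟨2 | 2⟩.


14 minimal non-faces of Δ(Σ) (on 7 rays):

  {0,3}:  v_{0} + v_{3} = 0 — sig = ⟨2 | 0⟩
  {0,1}:  v_{0} + v_{1} = v_{6} — sig = ⟨2 | 1⟩
  {0,5}:  v_{0} + v_{5} = v_{2} — sig = ⟨2 | 1⟩
  {1,5}:  v_{1} + v_{5} = v_{0} — sig = ⟨2 | 1⟩
  {2,3}:  v_{2} + v_{3} = v_{5} — sig = ⟨2 | 1⟩
  {2,5}:  v_{2} + v_{5} = v_{4} — sig = ⟨2 | 1⟩
  {3,6}:  v_{3} + v_{6} = v_{1} — sig = ⟨2 | 1⟩
  {1,4}:  v_{1} + v_{4} = v_{0} + v_{2} — sig = ⟨2 | 1 1⟩
  {4,6}:  v_{4} + v_{6} = 2·v_{0} + v_{2} — sig = ⟨2 | 1 2⟩
  {0,4}:  v_{0} + v_{4} = 2·v_{2} — sig = ⟨2 | 2⟩
  {1,2}:  v_{1} + v_{2} = 2·v_{0} — sig = ⟨2 | 2⟩
  {3,4}:  v_{3} + v_{4} = 2·v_{5} — sig = ⟨2 | 2⟩
  {5,6}:  v_{5} + v_{6} = 2·v_{0} — sig = ⟨2 | 2⟩
  {2,6}:  v_{2} + v_{6} = 3·v_{0} — sig = ⟨2 | 3⟩

so the primitive-relation signature multiset is
{ ⟨2 | 0⟩,  ⟨2 | 1⟩ ×6,  ⟨2 | 1 1⟩,  ⟨2 | 1 2⟩,  ⟨2 | 2⟩ ×4,  ⟨2 | 3⟩ }


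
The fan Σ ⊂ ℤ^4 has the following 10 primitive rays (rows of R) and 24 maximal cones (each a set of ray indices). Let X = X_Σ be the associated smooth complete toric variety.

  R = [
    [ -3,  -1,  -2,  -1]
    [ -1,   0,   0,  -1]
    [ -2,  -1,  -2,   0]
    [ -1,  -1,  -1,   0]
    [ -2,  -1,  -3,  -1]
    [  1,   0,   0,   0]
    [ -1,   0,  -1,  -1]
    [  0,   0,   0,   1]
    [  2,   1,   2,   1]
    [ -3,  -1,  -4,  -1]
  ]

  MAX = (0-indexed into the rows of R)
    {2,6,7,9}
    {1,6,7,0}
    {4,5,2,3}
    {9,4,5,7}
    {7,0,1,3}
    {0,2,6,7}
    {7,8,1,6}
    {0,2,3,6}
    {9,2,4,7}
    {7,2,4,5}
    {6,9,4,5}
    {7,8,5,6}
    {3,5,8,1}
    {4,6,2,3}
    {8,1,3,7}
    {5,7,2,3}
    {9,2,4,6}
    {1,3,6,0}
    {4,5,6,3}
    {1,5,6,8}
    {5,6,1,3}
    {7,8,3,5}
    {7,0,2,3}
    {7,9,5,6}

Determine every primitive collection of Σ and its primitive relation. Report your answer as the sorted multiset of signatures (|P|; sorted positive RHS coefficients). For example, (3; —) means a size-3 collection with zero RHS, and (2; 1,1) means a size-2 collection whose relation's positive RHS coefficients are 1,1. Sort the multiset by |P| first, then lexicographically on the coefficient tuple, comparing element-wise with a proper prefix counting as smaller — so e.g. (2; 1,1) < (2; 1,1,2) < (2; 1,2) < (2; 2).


Σ has 18 primitive collections:

  {1,2}:  v_{1} + v_{2} = v_{0} — sig = (2; 1)
  {2,8}:  v_{2} + v_{8} = v_{7} — sig = (2; 1)
  {0,5}:  v_{0} + v_{5} = v_{3} + v_{6} — sig = (2; 1,1)
  {0,8}:  v_{0} + v_{8} = v_{1} + v_{7} — sig = (2; 1,1)
  {3,9}:  v_{3} + v_{9} = v_{2} + v_{4} — sig = (2; 1,1)
  {4,8}:  v_{4} + v_{8} = v_{5} + v_{6} + v_{7} — sig = (2; 1,1,1)
  {0,4}:  v_{0} + v_{4} = v_{2} + v_{3} + 2·v_{6} — sig = (2; 1,1,2)
  {1,4}:  v_{1} + v_{4} = v_{3} + 2·v_{6} — sig = (2; 1,2)
  {1,9}:  v_{1} + v_{9} = v_{2} + 2·v_{6} — sig = (2; 1,2)
  {8,9}:  v_{8} + v_{9} = v_{5} + 2·v_{6} + 2·v_{7} — sig = (2; 1,2,2)
  {0,9}:  v_{0} + v_{9} = 2·v_{2} + 2·v_{6} — sig = (2; 2,2)
  {1,5,7}:  v_{1} + v_{5} + v_{7} = 0 — sig = (3; —)
  {3,6,8}:  v_{3} + v_{6} + v_{8} = 0 — sig = (3; —)
  {2,5,6}:  v_{2} + v_{5} + v_{6} = v_{4} — sig = (3; 1)
  {3,6,7}:  v_{3} + v_{6} + v_{7} = v_{2} — sig = (3; 1)
  {4,6,7}:  v_{4} + v_{6} + v_{7} = v_{9} — sig = (3; 1)
  {2,5,9}:  v_{2} + v_{5} + v_{9} = 2·v_{4} + v_{7} — sig = (3; 1,2)
  {3,4,7}:  v_{3} + v_{4} + v_{7} = 2·v_{2} + v_{5} — sig = (3; 1,2)

so the primitive-relation signature multiset is
    |P|=2: 11 collections, coeffs (1), (1), (1,1), (1,1), (1,1), (1,1,1), (1,1,2), (1,2), (1,2), (1,2,2), (2,2)
    |P|=3: 7 collections, coeffs (), (), (1), (1), (1), (1,2), (1,2)


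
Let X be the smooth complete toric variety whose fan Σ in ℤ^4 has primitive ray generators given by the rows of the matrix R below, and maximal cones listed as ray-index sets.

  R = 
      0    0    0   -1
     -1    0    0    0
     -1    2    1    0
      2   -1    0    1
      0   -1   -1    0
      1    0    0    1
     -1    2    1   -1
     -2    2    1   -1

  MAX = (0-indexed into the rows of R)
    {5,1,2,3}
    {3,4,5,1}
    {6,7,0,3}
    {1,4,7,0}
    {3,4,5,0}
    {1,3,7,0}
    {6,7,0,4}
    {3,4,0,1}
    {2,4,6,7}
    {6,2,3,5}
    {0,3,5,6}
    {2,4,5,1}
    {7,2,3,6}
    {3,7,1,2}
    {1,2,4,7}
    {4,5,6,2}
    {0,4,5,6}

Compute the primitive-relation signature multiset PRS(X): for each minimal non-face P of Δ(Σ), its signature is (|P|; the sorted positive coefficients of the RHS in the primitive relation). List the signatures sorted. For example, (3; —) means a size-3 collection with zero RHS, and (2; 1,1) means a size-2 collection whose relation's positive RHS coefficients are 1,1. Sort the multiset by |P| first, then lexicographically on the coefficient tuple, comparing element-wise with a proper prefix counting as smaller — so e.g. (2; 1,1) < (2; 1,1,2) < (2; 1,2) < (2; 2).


Δ(Σ) — 8 vertices, 7 min non-faces:

  • {0,2}:  v_{0} + v_{2} = v_{6}  →  sig = (2; 1)
  • {1,6}:  v_{1} + v_{6} = v_{7}  →  sig = (2; 1)
  • {5,7}:  v_{5} + v_{7} = v_{2}  →  sig = (2; 1)
  • {0,1,5}:  v_{0} + v_{1} + v_{5} = 0  →  sig = (3; —)
  • {3,4,7}:  v_{3} + v_{4} + v_{7} = 0  →  sig = (3; —)
  • {2,3,4}:  v_{2} + v_{3} + v_{4} = v_{5}  →  sig = (3; 1)
  • {3,4,6}:  v_{3} + v_{4} + v_{6} = v_{0} + v_{5}  →  sig = (3; 1,1)

so the primitive-relation signature multiset is
    (2; 1)
    (2; 1)
    (2; 1)
    (3; —)
    (3; —)
    (3; 1)
    (3; 1,1)


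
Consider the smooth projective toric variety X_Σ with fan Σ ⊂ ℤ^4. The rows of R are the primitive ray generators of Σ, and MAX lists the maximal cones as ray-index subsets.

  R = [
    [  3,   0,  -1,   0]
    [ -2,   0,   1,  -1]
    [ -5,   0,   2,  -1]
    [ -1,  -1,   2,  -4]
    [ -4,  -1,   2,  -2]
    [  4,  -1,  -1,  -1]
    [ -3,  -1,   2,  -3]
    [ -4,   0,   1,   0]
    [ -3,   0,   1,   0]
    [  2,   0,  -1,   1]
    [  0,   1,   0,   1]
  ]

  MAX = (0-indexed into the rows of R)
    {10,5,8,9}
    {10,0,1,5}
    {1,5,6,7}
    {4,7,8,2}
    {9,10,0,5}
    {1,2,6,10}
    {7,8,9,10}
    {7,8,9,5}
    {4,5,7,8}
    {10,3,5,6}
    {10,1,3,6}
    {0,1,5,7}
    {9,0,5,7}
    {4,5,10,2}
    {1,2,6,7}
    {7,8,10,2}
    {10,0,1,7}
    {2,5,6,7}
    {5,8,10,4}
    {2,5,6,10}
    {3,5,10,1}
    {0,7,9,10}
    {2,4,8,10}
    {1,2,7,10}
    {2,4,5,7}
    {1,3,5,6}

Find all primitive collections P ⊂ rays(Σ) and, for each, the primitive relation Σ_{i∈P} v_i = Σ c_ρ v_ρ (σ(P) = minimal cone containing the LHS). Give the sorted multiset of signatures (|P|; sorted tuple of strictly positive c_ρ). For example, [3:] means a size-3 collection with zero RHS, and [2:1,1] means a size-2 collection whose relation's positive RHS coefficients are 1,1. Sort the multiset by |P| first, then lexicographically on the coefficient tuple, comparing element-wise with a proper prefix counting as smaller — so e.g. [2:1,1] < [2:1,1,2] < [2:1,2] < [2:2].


24 minimal non-faces of Δ(Σ) (on 11 rays):

  {0,8}:  v_{0} + v_{8} = 0  ⟹  sig = [2:]
  {1,9}:  v_{1} + v_{9} = 0  ⟹  sig = [2:]
  {0,2}:  v_{0} + v_{2} = v_{1}  ⟹  sig = [2:1]
  {1,8}:  v_{1} + v_{8} = v_{2}  ⟹  sig = [2:1]
  {2,9}:  v_{2} + v_{9} = v_{8}  ⟹  sig = [2:1]
  {0,4}:  v_{0} + v_{4} = v_{2} + v_{5}  ⟹  sig = [2:1,1]
  {3,7}:  v_{3} + v_{7} = v_{1} + v_{6}  ⟹  sig = [2:1,1]
  {6,9}:  v_{6} + v_{9} = v_{2} + v_{5}  ⟹  sig = [2:1,1]
  {3,9}:  v_{3} + v_{9} = v_{5} + v_{6} + v_{10}  ⟹  sig = [2:1,1,1]
  {3,8}:  v_{3} + v_{8} = v_{2} + v_{5} + v_{6} + v_{10}  ⟹  sig = [2:1,1,1,1]
  {3,4}:  v_{3} + v_{4} = 2·v_{2} + 2·v_{5} + v_{6} + v_{10}  ⟹  sig = [2:1,1,2,2]
  {0,6}:  v_{0} + v_{6} = 2·v_{1} + v_{5}  ⟹  sig = [2:1,2]
  {1,4}:  v_{1} + v_{4} = 2·v_{2} + v_{5}  ⟹  sig = [2:1,2]
  {2,3}:  v_{2} + v_{3} = 2·v_{6} + v_{10}  ⟹  sig = [2:1,2]
  {4,9}:  v_{4} + v_{9} = v_{5} + 2·v_{8}  ⟹  sig = [2:1,2]
  {6,8}:  v_{6} + v_{8} = 2·v_{2} + v_{5}  ⟹  sig = [2:1,2]
  {0,3}:  v_{0} + v_{3} = 3·v_{1} + 2·v_{5} + v_{10}  ⟹  sig = [2:1,2,3]
  {4,6}:  v_{4} + v_{6} = 3·v_{2} + 2·v_{5}  ⟹  sig = [2:2,3]
  {5,7,10}:  v_{5} + v_{7} + v_{10} = 0  ⟹  sig = [3:]
  {1,2,5}:  v_{1} + v_{2} + v_{5} = v_{6}  ⟹  sig = [3:1]
  {2,5,8}:  v_{2} + v_{5} + v_{8} = v_{4}  ⟹  sig = [3:1]
  {4,7,10}:  v_{4} + v_{7} + v_{10} = v_{2} + v_{8}  ⟹  sig = [3:1,1]
  {6,7,10}:  v_{6} + v_{7} + v_{10} = v_{1} + v_{2}  ⟹  sig = [3:1,1]
  {1,5,6,10}:  v_{1} + v_{5} + v_{6} + v_{10} = v_{3}  ⟹  sig = [4:1]

Hence PRS(X_Σ) =
    [2:]
    [2:]
    [2:1]
    [2:1]
    [2:1]
    [2:1,1]
    [2:1,1]
    [2:1,1]
    [2:1,1,1]
    [2:1,1,1,1]
    [2:1,1,2,2]
    [2:1,2]
    [2:1,2]
    [2:1,2]
    [2:1,2]
    [2:1,2]
    [2:1,2,3]
    [2:2,3]
    [3:]
    [3:1]
    [3:1]
    [3:1,1]
    [3:1,1]
    [4:1]


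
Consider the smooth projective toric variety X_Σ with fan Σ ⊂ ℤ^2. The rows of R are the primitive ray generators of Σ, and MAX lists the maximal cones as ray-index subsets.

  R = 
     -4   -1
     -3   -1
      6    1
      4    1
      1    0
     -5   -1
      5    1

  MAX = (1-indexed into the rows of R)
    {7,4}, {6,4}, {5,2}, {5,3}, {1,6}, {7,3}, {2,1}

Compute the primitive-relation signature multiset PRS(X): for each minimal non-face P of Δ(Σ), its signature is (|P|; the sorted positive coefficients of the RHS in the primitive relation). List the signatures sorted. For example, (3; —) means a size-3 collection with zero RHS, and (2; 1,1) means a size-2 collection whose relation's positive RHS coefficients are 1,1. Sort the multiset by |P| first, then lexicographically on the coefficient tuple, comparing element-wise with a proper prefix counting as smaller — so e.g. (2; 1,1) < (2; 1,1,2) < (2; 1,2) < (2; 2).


14 collections generate NE(X_Σ); each relation:

  • {1,4}:  v_{1} + v_{4} = 0  ⟹  sig = (2; —)
  • {6,7}:  v_{6} + v_{7} = 0  ⟹  sig = (2; —)
  • {1,5}:  v_{1} + v_{5} = v_{2}  ⟹  sig = (2; 1)
  • {1,7}:  v_{1} + v_{7} = v_{5}  ⟹  sig = (2; 1)
  • {2,4}:  v_{2} + v_{4} = v_{5}  ⟹  sig = (2; 1)
  • {3,6}:  v_{3} + v_{6} = v_{5}  ⟹  sig = (2; 1)
  • {4,5}:  v_{4} + v_{5} = v_{7}  ⟹  sig = (2; 1)
  • {5,6}:  v_{5} + v_{6} = v_{1}  ⟹  sig = (2; 1)
  • {5,7}:  v_{5} + v_{7} = v_{3}  ⟹  sig = (2; 1)
  • {1,3}:  v_{1} + v_{3} = 2·v_{5}  ⟹  sig = (2; 2)
  • {2,6}:  v_{2} + v_{6} = 2·v_{1}  ⟹  sig = (2; 2)
  • {2,7}:  v_{2} + v_{7} = 2·v_{5}  ⟹  sig = (2; 2)
  • {3,4}:  v_{3} + v_{4} = 2·v_{7}  ⟹  sig = (2; 2)
  • {2,3}:  v_{2} + v_{3} = 3·v_{5}  ⟹  sig = (2; 3)

Signatures (|P|; sorted positive RHS coefficients), sorted:
    (2; —)
    (2; —)
    (2; 1)
    (2; 1)
    (2; 1)
    (2; 1)
    (2; 1)
    (2; 1)
    (2; 1)
    (2; 2)
    (2; 2)
    (2; 2)
    (2; 2)
    (2; 3)


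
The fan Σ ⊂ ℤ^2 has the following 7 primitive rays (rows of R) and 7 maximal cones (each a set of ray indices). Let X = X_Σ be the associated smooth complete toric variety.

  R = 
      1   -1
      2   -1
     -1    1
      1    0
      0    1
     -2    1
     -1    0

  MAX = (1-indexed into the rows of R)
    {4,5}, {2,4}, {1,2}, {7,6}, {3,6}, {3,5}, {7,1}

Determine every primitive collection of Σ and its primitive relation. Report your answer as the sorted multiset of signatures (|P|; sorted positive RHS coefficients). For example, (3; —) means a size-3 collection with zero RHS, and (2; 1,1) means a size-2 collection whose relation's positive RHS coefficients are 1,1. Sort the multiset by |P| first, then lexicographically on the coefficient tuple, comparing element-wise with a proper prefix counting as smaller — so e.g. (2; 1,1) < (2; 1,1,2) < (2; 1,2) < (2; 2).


Primitive collections (14):

  • {1,3}:  v_{1} + v_{3} = 0  ⇒ sig = (2; —)
  • {2,6}:  v_{2} + v_{6} = 0  ⇒ sig = (2; —)
  • {4,7}:  v_{4} + v_{7} = 0  ⇒ sig = (2; —)
  • {1,4}:  v_{1} + v_{4} = v_{2}  ⇒ sig = (2; 1)
  • {1,5}:  v_{1} + v_{5} = v_{4}  ⇒ sig = (2; 1)
  • {1,6}:  v_{1} + v_{6} = v_{7}  ⇒ sig = (2; 1)
  • {2,3}:  v_{2} + v_{3} = v_{4}  ⇒ sig = (2; 1)
  • {2,7}:  v_{2} + v_{7} = v_{1}  ⇒ sig = (2; 1)
  • {3,4}:  v_{3} + v_{4} = v_{5}  ⇒ sig = (2; 1)
  • {3,7}:  v_{3} + v_{7} = v_{6}  ⇒ sig = (2; 1)
  • {4,6}:  v_{4} + v_{6} = v_{3}  ⇒ sig = (2; 1)
  • {5,7}:  v_{5} + v_{7} = v_{3}  ⇒ sig = (2; 1)
  • {2,5}:  v_{2} + v_{5} = 2·v_{4}  ⇒ sig = (2; 2)
  • {5,6}:  v_{5} + v_{6} = 2·v_{3}  ⇒ sig = (2; 2)

Signatures (|P|; sorted positive RHS coefficients), sorted:
    (2; —)
    (2; —)
    (2; —)
    (2; 1)
    (2; 1)
    (2; 1)
    (2; 1)
    (2; 1)
    (2; 1)
    (2; 1)
    (2; 1)
    (2; 1)
    (2; 2)
    (2; 2)


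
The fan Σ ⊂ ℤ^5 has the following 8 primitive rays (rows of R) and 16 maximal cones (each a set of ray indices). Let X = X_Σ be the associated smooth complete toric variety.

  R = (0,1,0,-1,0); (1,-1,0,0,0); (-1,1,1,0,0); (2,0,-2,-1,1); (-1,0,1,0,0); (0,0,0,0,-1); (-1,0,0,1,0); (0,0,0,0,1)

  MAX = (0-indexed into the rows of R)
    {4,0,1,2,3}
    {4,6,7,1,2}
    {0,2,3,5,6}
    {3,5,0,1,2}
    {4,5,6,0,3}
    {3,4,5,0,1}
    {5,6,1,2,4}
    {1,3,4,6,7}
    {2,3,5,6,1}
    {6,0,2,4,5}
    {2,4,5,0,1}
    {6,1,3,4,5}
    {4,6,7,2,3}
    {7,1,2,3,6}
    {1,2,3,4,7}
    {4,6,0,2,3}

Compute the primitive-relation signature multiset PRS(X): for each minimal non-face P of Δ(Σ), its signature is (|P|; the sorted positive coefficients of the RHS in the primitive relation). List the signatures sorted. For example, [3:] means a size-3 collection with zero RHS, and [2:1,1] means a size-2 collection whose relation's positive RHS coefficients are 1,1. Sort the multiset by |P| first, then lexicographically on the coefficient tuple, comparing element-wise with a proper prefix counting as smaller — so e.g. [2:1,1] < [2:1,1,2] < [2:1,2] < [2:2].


5 collections generate NE(X_Σ); each relation:

  P = {5,7}:  v_{5} + v_{7} = 0 ; sig = [2:]
  P = {0,7}:  v_{0} + v_{7} = v_{2} + v_{3} + v_{4} ; sig = [2:1,1,1]
  P = {0,1,6}:  v_{0} + v_{1} + v_{6} = 0 ; sig = [3:]
  P = {2,3,4,5}:  v_{2} + v_{3} + v_{4} + v_{5} = v_{0} ; sig = [4:1]
  P = {1,2,3,4,6}:  v_{1} + v_{2} + v_{3} + v_{4} + v_{6} = v_{7} ; sig = [5:1]

Signatures (|P|; sorted positive RHS coefficients), sorted:
{ [2:],  [2:1,1,1],  [3:],  [4:1],  [5:1] }


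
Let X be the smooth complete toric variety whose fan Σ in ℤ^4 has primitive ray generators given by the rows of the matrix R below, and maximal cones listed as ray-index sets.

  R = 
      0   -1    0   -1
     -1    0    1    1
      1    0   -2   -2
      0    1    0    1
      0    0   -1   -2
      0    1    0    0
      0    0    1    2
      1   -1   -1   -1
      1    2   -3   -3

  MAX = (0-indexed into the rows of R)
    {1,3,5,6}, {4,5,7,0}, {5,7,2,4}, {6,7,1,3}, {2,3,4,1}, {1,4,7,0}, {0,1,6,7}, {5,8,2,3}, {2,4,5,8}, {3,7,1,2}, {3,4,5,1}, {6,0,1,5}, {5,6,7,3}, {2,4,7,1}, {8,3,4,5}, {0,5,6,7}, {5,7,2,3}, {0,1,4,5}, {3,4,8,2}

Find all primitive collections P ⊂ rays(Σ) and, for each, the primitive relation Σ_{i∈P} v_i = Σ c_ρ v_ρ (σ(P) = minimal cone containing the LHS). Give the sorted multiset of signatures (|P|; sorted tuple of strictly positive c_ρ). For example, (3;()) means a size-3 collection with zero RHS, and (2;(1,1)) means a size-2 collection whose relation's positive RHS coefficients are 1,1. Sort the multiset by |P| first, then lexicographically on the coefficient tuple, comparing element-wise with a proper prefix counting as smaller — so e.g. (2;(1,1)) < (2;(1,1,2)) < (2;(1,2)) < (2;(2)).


Minimal non-faces — 12 found among 9 rays, 19 max cones:

  {0,3}:  v_{0} + v_{3} = 0  ⇒ sig = (2;())
  {4,6}:  v_{4} + v_{6} = 0  ⇒ sig = (2;())
  {0,2}:  v_{0} + v_{2} = v_{4} + v_{7}  ⇒ sig = (2;(1,1))
  {2,6}:  v_{2} + v_{6} = v_{3} + v_{7}  ⇒ sig = (2;(1,1))
  {0,8}:  v_{0} + v_{8} = v_{2} + v_{4} + v_{5}  ⇒ sig = (2;(1,1,1))
  {6,8}:  v_{6} + v_{8} = v_{2} + v_{3} + v_{5}  ⇒ sig = (2;(1,1,1))
  {7,8}:  v_{7} + v_{8} = 2·v_{2} + v_{5}  ⇒ sig = (2;(1,2))
  {1,8}:  v_{1} + v_{8} = 2·v_{3} + 2·v_{4}  ⇒ sig = (2;(2,2))
  {1,5,7}:  v_{1} + v_{5} + v_{7} = 0  ⇒ sig = (3;())
  {3,4,7}:  v_{3} + v_{4} + v_{7} = v_{2}  ⇒ sig = (3;(1))
  {1,2,5}:  v_{1} + v_{2} + v_{5} = v_{3} + v_{4}  ⇒ sig = (3;(1,1))
  {2,3,4,5}:  v_{2} + v_{3} + v_{4} + v_{5} = v_{8}  ⇒ sig = (4;(1))

Signatures (|P|; sorted positive RHS coefficients), sorted:
    |P|=2: 8 collections, coeffs (), (), (1,1), (1,1), (1,1,1), (1,1,1), (1,2), (2,2)
    |P|=3: 3 collections, coeffs (), (1), (1,1)
    |P|=4: 1 collection, coeffs (1)


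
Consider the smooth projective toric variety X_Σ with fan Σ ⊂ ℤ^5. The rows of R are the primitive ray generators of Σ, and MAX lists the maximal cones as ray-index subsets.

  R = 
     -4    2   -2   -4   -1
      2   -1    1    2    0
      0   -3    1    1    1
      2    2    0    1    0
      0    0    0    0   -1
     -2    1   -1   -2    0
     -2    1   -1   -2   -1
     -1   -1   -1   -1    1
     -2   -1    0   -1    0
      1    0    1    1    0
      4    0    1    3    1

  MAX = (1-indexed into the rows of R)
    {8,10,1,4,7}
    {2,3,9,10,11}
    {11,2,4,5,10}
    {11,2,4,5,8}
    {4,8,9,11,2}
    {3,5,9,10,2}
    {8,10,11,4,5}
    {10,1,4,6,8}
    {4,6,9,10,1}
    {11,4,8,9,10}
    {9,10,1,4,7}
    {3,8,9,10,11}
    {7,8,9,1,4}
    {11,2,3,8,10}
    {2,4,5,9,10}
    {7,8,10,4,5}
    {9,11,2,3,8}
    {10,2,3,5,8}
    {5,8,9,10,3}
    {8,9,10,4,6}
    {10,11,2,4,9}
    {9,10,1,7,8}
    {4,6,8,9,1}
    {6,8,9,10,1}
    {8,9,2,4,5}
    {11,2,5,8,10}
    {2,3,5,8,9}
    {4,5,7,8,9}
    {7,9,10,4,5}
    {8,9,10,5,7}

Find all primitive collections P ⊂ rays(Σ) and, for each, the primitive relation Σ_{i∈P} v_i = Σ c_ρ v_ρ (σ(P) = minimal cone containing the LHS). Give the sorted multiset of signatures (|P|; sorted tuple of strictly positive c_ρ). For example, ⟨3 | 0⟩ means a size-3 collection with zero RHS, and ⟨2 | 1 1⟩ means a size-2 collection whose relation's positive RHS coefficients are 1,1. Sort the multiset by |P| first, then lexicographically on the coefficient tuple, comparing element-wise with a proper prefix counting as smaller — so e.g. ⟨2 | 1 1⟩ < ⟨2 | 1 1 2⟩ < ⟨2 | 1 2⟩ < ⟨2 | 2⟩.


Δ(Σ) — 11 vertices, 20 min non-faces:

  • {2,6}:  v_{2} + v_{6} = 0  →  sig = ⟨2 | 0⟩
  • {1,2}:  v_{1} + v_{2} = v_{7}  →  sig = ⟨2 | 1⟩
  • {2,7}:  v_{2} + v_{7} = v_{5}  →  sig = ⟨2 | 1⟩
  • {5,6}:  v_{5} + v_{6} = v_{7}  →  sig = ⟨2 | 1⟩
  • {6,7}:  v_{6} + v_{7} = v_{1}  →  sig = ⟨2 | 1⟩
  • {3,4}:  v_{3} + v_{4} = v_{9} + v_{11}  →  sig = ⟨2 | 1 1⟩
  • {3,6}:  v_{3} + v_{6} = v_{8} + v_{9} + v_{10}  →  sig = ⟨2 | 1 1 1⟩
  • {6,11}:  v_{6} + v_{11} = v_{4} + v_{8} + v_{10}  →  sig = ⟨2 | 1 1 1⟩
  • {1,3}:  v_{1} + v_{3} = v_{7} + v_{8} + v_{9} + v_{10}  →  sig = ⟨2 | 1 1 1 1⟩
  • {1,11}:  v_{1} + v_{11} = v_{4} + v_{7} + v_{8} + v_{10}  →  sig = ⟨2 | 1 1 1 1⟩
  • {3,7}:  v_{3} + v_{7} = v_{5} + v_{8} + v_{9} + v_{10}  →  sig = ⟨2 | 1 1 1 1⟩
  • {7,11}:  v_{7} + v_{11} = v_{4} + v_{5} + v_{8} + v_{10}  →  sig = ⟨2 | 1 1 1 1⟩
  • {1,5}:  v_{1} + v_{5} = 2·v_{7}  →  sig = ⟨2 | 2⟩
  • {5,9,11}:  v_{5} + v_{9} + v_{11} = v_{2}  →  sig = ⟨3 | 1⟩
  • {3,5,11}:  v_{3} + v_{5} + v_{11} = 2·v_{2} + v_{8} + v_{10}  →  sig = ⟨3 | 1 1 2⟩
  • {2,4,8,10}:  v_{2} + v_{4} + v_{8} + v_{10} = v_{11}  →  sig = ⟨4 | 1⟩
  • {2,8,9,10}:  v_{2} + v_{8} + v_{9} + v_{10} = v_{3}  →  sig = ⟨4 | 1⟩
  • {4,5,8,9,10}:  v_{4} + v_{5} + v_{8} + v_{9} + v_{10} = 0  →  sig = ⟨5 | 0⟩
  • {4,7,8,9,10}:  v_{4} + v_{7} + v_{8} + v_{9} + v_{10} = v_{6}  →  sig = ⟨5 | 1⟩
  • {1,4,8,9,10}:  v_{1} + v_{4} + v_{8} + v_{9} + v_{10} = 2·v_{6}  →  sig = ⟨5 | 2⟩

Signatures (|P|; sorted positive RHS coefficients), sorted:
[⟨2 | 0⟩, ⟨2 | 1⟩, ⟨2 | 1⟩, ⟨2 | 1⟩, ⟨2 | 1⟩, ⟨2 | 1 1⟩, ⟨2 | 1 1 1⟩, ⟨2 | 1 1 1⟩, ⟨2 | 1 1 1 1⟩, ⟨2 | 1 1 1 1⟩, ⟨2 | 1 1 1 1⟩, ⟨2 | 1 1 1 1⟩, ⟨2 | 2⟩, ⟨3 | 1⟩, ⟨3 | 1 1 2⟩, ⟨4 | 1⟩, ⟨4 | 1⟩, ⟨5 | 0⟩, ⟨5 | 1⟩, ⟨5 | 2⟩]


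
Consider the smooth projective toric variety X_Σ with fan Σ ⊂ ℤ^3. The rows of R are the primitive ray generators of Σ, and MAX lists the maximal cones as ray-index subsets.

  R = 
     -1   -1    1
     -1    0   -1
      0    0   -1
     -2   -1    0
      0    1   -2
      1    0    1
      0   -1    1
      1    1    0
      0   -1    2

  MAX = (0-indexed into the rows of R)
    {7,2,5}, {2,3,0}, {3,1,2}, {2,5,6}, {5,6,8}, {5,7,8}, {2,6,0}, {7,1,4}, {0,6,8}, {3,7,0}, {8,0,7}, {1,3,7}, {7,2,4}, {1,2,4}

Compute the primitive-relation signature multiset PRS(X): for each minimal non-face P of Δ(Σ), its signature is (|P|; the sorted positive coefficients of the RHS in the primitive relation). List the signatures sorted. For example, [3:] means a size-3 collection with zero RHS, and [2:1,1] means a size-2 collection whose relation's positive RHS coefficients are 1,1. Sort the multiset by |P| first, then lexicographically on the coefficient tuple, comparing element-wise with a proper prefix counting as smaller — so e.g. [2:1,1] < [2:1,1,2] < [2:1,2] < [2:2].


Σ has 18 primitive collections:

  P={1,5}:  v_{1} + v_{5} = 0  so sig = [2:]
  P={4,8}:  v_{4} + v_{8} = 0  so sig = [2:]
  P={0,1}:  v_{0} + v_{1} = v_{3}  so sig = [2:1]
  P={0,4}:  v_{0} + v_{4} = v_{1}  so sig = [2:1]
  P={0,5}:  v_{0} + v_{5} = v_{8}  so sig = [2:1]
  P={1,8}:  v_{1} + v_{8} = v_{0}  so sig = [2:1]
  P={2,8}:  v_{2} + v_{8} = v_{6}  so sig = [2:1]
  P={3,5}:  v_{3} + v_{5} = v_{0}  so sig = [2:1]
  P={4,6}:  v_{4} + v_{6} = v_{2}  so sig = [2:1]
  P={6,7}:  v_{6} + v_{7} = v_{5}  so sig = [2:1]
  P={1,6}:  v_{1} + v_{6} = v_{0} + v_{2}  so sig = [2:1,1]
  P={4,5}:  v_{4} + v_{5} = v_{2} + v_{7}  so sig = [2:1,1]
  P={3,6}:  v_{3} + v_{6} = 2·v_{0} + v_{2}  so sig = [2:1,2]
  P={3,4}:  v_{3} + v_{4} = 2·v_{1}  so sig = [2:2]
  P={3,8}:  v_{3} + v_{8} = 2·v_{0}  so sig = [2:2]
  P={0,2,7}:  v_{0} + v_{2} + v_{7} = 0  so sig = [3:]
  P={1,2,7}:  v_{1} + v_{2} + v_{7} = v_{4}  so sig = [3:1]
  P={2,3,7}:  v_{2} + v_{3} + v_{7} = v_{1}  so sig = [3:1]

Hence PRS(X_Σ) =
    |P|=2: 15 collections, coeffs (), (), (1), (1), (1), (1), (1), (1), (1), (1), (1,1), (1,1), (1,2), (2), (2)
    |P|=3: 3 collections, coeffs (), (1), (1)
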